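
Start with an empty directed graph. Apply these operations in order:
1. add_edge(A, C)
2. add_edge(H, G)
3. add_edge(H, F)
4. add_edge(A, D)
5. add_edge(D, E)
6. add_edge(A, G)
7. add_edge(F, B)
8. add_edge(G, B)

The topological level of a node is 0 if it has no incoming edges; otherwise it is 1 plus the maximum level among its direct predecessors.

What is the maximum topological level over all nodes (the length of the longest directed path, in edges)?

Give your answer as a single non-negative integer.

Op 1: add_edge(A, C). Edges now: 1
Op 2: add_edge(H, G). Edges now: 2
Op 3: add_edge(H, F). Edges now: 3
Op 4: add_edge(A, D). Edges now: 4
Op 5: add_edge(D, E). Edges now: 5
Op 6: add_edge(A, G). Edges now: 6
Op 7: add_edge(F, B). Edges now: 7
Op 8: add_edge(G, B). Edges now: 8
Compute levels (Kahn BFS):
  sources (in-degree 0): A, H
  process A: level=0
    A->C: in-degree(C)=0, level(C)=1, enqueue
    A->D: in-degree(D)=0, level(D)=1, enqueue
    A->G: in-degree(G)=1, level(G)>=1
  process H: level=0
    H->F: in-degree(F)=0, level(F)=1, enqueue
    H->G: in-degree(G)=0, level(G)=1, enqueue
  process C: level=1
  process D: level=1
    D->E: in-degree(E)=0, level(E)=2, enqueue
  process F: level=1
    F->B: in-degree(B)=1, level(B)>=2
  process G: level=1
    G->B: in-degree(B)=0, level(B)=2, enqueue
  process E: level=2
  process B: level=2
All levels: A:0, B:2, C:1, D:1, E:2, F:1, G:1, H:0
max level = 2

Answer: 2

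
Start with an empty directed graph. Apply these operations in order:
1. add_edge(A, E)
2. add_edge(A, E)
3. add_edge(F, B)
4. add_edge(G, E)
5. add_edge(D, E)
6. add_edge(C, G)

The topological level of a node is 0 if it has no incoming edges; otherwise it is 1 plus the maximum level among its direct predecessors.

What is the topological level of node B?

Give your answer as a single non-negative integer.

Op 1: add_edge(A, E). Edges now: 1
Op 2: add_edge(A, E) (duplicate, no change). Edges now: 1
Op 3: add_edge(F, B). Edges now: 2
Op 4: add_edge(G, E). Edges now: 3
Op 5: add_edge(D, E). Edges now: 4
Op 6: add_edge(C, G). Edges now: 5
Compute levels (Kahn BFS):
  sources (in-degree 0): A, C, D, F
  process A: level=0
    A->E: in-degree(E)=2, level(E)>=1
  process C: level=0
    C->G: in-degree(G)=0, level(G)=1, enqueue
  process D: level=0
    D->E: in-degree(E)=1, level(E)>=1
  process F: level=0
    F->B: in-degree(B)=0, level(B)=1, enqueue
  process G: level=1
    G->E: in-degree(E)=0, level(E)=2, enqueue
  process B: level=1
  process E: level=2
All levels: A:0, B:1, C:0, D:0, E:2, F:0, G:1
level(B) = 1

Answer: 1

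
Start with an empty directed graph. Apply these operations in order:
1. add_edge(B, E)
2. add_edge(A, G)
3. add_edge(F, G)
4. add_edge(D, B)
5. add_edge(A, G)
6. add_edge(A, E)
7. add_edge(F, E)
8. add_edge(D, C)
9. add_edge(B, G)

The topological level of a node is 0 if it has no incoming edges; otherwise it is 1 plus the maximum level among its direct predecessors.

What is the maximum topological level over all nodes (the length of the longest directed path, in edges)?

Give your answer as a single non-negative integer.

Answer: 2

Derivation:
Op 1: add_edge(B, E). Edges now: 1
Op 2: add_edge(A, G). Edges now: 2
Op 3: add_edge(F, G). Edges now: 3
Op 4: add_edge(D, B). Edges now: 4
Op 5: add_edge(A, G) (duplicate, no change). Edges now: 4
Op 6: add_edge(A, E). Edges now: 5
Op 7: add_edge(F, E). Edges now: 6
Op 8: add_edge(D, C). Edges now: 7
Op 9: add_edge(B, G). Edges now: 8
Compute levels (Kahn BFS):
  sources (in-degree 0): A, D, F
  process A: level=0
    A->E: in-degree(E)=2, level(E)>=1
    A->G: in-degree(G)=2, level(G)>=1
  process D: level=0
    D->B: in-degree(B)=0, level(B)=1, enqueue
    D->C: in-degree(C)=0, level(C)=1, enqueue
  process F: level=0
    F->E: in-degree(E)=1, level(E)>=1
    F->G: in-degree(G)=1, level(G)>=1
  process B: level=1
    B->E: in-degree(E)=0, level(E)=2, enqueue
    B->G: in-degree(G)=0, level(G)=2, enqueue
  process C: level=1
  process E: level=2
  process G: level=2
All levels: A:0, B:1, C:1, D:0, E:2, F:0, G:2
max level = 2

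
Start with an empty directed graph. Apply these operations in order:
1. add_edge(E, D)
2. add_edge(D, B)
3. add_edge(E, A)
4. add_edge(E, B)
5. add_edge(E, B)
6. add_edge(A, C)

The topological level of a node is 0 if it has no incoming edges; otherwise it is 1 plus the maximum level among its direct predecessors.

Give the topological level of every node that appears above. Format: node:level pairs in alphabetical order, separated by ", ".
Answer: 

Op 1: add_edge(E, D). Edges now: 1
Op 2: add_edge(D, B). Edges now: 2
Op 3: add_edge(E, A). Edges now: 3
Op 4: add_edge(E, B). Edges now: 4
Op 5: add_edge(E, B) (duplicate, no change). Edges now: 4
Op 6: add_edge(A, C). Edges now: 5
Compute levels (Kahn BFS):
  sources (in-degree 0): E
  process E: level=0
    E->A: in-degree(A)=0, level(A)=1, enqueue
    E->B: in-degree(B)=1, level(B)>=1
    E->D: in-degree(D)=0, level(D)=1, enqueue
  process A: level=1
    A->C: in-degree(C)=0, level(C)=2, enqueue
  process D: level=1
    D->B: in-degree(B)=0, level(B)=2, enqueue
  process C: level=2
  process B: level=2
All levels: A:1, B:2, C:2, D:1, E:0

Answer: A:1, B:2, C:2, D:1, E:0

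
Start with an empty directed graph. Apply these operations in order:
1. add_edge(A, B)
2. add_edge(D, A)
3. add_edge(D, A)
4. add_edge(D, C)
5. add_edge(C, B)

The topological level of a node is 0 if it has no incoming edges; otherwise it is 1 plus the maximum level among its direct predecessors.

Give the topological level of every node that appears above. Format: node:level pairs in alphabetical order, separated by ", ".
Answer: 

Answer: A:1, B:2, C:1, D:0

Derivation:
Op 1: add_edge(A, B). Edges now: 1
Op 2: add_edge(D, A). Edges now: 2
Op 3: add_edge(D, A) (duplicate, no change). Edges now: 2
Op 4: add_edge(D, C). Edges now: 3
Op 5: add_edge(C, B). Edges now: 4
Compute levels (Kahn BFS):
  sources (in-degree 0): D
  process D: level=0
    D->A: in-degree(A)=0, level(A)=1, enqueue
    D->C: in-degree(C)=0, level(C)=1, enqueue
  process A: level=1
    A->B: in-degree(B)=1, level(B)>=2
  process C: level=1
    C->B: in-degree(B)=0, level(B)=2, enqueue
  process B: level=2
All levels: A:1, B:2, C:1, D:0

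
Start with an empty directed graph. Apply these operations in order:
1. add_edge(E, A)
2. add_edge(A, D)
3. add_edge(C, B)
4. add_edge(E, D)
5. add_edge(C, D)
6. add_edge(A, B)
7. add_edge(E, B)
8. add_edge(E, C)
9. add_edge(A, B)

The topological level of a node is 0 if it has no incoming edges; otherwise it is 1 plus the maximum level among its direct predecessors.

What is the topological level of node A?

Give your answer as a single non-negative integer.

Answer: 1

Derivation:
Op 1: add_edge(E, A). Edges now: 1
Op 2: add_edge(A, D). Edges now: 2
Op 3: add_edge(C, B). Edges now: 3
Op 4: add_edge(E, D). Edges now: 4
Op 5: add_edge(C, D). Edges now: 5
Op 6: add_edge(A, B). Edges now: 6
Op 7: add_edge(E, B). Edges now: 7
Op 8: add_edge(E, C). Edges now: 8
Op 9: add_edge(A, B) (duplicate, no change). Edges now: 8
Compute levels (Kahn BFS):
  sources (in-degree 0): E
  process E: level=0
    E->A: in-degree(A)=0, level(A)=1, enqueue
    E->B: in-degree(B)=2, level(B)>=1
    E->C: in-degree(C)=0, level(C)=1, enqueue
    E->D: in-degree(D)=2, level(D)>=1
  process A: level=1
    A->B: in-degree(B)=1, level(B)>=2
    A->D: in-degree(D)=1, level(D)>=2
  process C: level=1
    C->B: in-degree(B)=0, level(B)=2, enqueue
    C->D: in-degree(D)=0, level(D)=2, enqueue
  process B: level=2
  process D: level=2
All levels: A:1, B:2, C:1, D:2, E:0
level(A) = 1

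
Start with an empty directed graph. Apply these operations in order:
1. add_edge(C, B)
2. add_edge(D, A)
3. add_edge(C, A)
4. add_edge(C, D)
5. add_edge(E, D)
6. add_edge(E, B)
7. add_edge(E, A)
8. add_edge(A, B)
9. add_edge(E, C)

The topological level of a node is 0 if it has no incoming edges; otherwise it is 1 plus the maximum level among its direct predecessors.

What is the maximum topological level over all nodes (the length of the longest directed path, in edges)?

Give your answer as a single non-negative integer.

Op 1: add_edge(C, B). Edges now: 1
Op 2: add_edge(D, A). Edges now: 2
Op 3: add_edge(C, A). Edges now: 3
Op 4: add_edge(C, D). Edges now: 4
Op 5: add_edge(E, D). Edges now: 5
Op 6: add_edge(E, B). Edges now: 6
Op 7: add_edge(E, A). Edges now: 7
Op 8: add_edge(A, B). Edges now: 8
Op 9: add_edge(E, C). Edges now: 9
Compute levels (Kahn BFS):
  sources (in-degree 0): E
  process E: level=0
    E->A: in-degree(A)=2, level(A)>=1
    E->B: in-degree(B)=2, level(B)>=1
    E->C: in-degree(C)=0, level(C)=1, enqueue
    E->D: in-degree(D)=1, level(D)>=1
  process C: level=1
    C->A: in-degree(A)=1, level(A)>=2
    C->B: in-degree(B)=1, level(B)>=2
    C->D: in-degree(D)=0, level(D)=2, enqueue
  process D: level=2
    D->A: in-degree(A)=0, level(A)=3, enqueue
  process A: level=3
    A->B: in-degree(B)=0, level(B)=4, enqueue
  process B: level=4
All levels: A:3, B:4, C:1, D:2, E:0
max level = 4

Answer: 4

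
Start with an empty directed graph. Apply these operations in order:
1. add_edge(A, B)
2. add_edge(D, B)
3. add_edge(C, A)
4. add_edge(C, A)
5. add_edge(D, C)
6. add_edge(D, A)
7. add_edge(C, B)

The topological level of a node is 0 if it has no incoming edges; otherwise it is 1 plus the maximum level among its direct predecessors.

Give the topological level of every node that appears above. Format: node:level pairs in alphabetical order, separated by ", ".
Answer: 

Answer: A:2, B:3, C:1, D:0

Derivation:
Op 1: add_edge(A, B). Edges now: 1
Op 2: add_edge(D, B). Edges now: 2
Op 3: add_edge(C, A). Edges now: 3
Op 4: add_edge(C, A) (duplicate, no change). Edges now: 3
Op 5: add_edge(D, C). Edges now: 4
Op 6: add_edge(D, A). Edges now: 5
Op 7: add_edge(C, B). Edges now: 6
Compute levels (Kahn BFS):
  sources (in-degree 0): D
  process D: level=0
    D->A: in-degree(A)=1, level(A)>=1
    D->B: in-degree(B)=2, level(B)>=1
    D->C: in-degree(C)=0, level(C)=1, enqueue
  process C: level=1
    C->A: in-degree(A)=0, level(A)=2, enqueue
    C->B: in-degree(B)=1, level(B)>=2
  process A: level=2
    A->B: in-degree(B)=0, level(B)=3, enqueue
  process B: level=3
All levels: A:2, B:3, C:1, D:0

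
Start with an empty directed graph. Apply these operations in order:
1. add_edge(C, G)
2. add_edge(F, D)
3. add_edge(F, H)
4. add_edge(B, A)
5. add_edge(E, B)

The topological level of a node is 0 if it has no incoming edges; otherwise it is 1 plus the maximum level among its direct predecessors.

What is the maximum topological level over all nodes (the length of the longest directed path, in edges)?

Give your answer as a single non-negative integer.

Answer: 2

Derivation:
Op 1: add_edge(C, G). Edges now: 1
Op 2: add_edge(F, D). Edges now: 2
Op 3: add_edge(F, H). Edges now: 3
Op 4: add_edge(B, A). Edges now: 4
Op 5: add_edge(E, B). Edges now: 5
Compute levels (Kahn BFS):
  sources (in-degree 0): C, E, F
  process C: level=0
    C->G: in-degree(G)=0, level(G)=1, enqueue
  process E: level=0
    E->B: in-degree(B)=0, level(B)=1, enqueue
  process F: level=0
    F->D: in-degree(D)=0, level(D)=1, enqueue
    F->H: in-degree(H)=0, level(H)=1, enqueue
  process G: level=1
  process B: level=1
    B->A: in-degree(A)=0, level(A)=2, enqueue
  process D: level=1
  process H: level=1
  process A: level=2
All levels: A:2, B:1, C:0, D:1, E:0, F:0, G:1, H:1
max level = 2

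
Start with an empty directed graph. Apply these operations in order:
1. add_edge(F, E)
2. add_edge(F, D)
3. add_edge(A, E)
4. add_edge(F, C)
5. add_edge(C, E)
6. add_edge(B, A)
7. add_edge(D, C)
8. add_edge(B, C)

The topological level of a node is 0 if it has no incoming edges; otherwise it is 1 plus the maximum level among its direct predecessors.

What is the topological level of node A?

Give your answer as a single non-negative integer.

Answer: 1

Derivation:
Op 1: add_edge(F, E). Edges now: 1
Op 2: add_edge(F, D). Edges now: 2
Op 3: add_edge(A, E). Edges now: 3
Op 4: add_edge(F, C). Edges now: 4
Op 5: add_edge(C, E). Edges now: 5
Op 6: add_edge(B, A). Edges now: 6
Op 7: add_edge(D, C). Edges now: 7
Op 8: add_edge(B, C). Edges now: 8
Compute levels (Kahn BFS):
  sources (in-degree 0): B, F
  process B: level=0
    B->A: in-degree(A)=0, level(A)=1, enqueue
    B->C: in-degree(C)=2, level(C)>=1
  process F: level=0
    F->C: in-degree(C)=1, level(C)>=1
    F->D: in-degree(D)=0, level(D)=1, enqueue
    F->E: in-degree(E)=2, level(E)>=1
  process A: level=1
    A->E: in-degree(E)=1, level(E)>=2
  process D: level=1
    D->C: in-degree(C)=0, level(C)=2, enqueue
  process C: level=2
    C->E: in-degree(E)=0, level(E)=3, enqueue
  process E: level=3
All levels: A:1, B:0, C:2, D:1, E:3, F:0
level(A) = 1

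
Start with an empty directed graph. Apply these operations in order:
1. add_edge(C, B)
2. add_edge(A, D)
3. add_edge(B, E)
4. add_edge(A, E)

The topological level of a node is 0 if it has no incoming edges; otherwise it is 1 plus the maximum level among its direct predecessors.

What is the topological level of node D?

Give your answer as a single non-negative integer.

Answer: 1

Derivation:
Op 1: add_edge(C, B). Edges now: 1
Op 2: add_edge(A, D). Edges now: 2
Op 3: add_edge(B, E). Edges now: 3
Op 4: add_edge(A, E). Edges now: 4
Compute levels (Kahn BFS):
  sources (in-degree 0): A, C
  process A: level=0
    A->D: in-degree(D)=0, level(D)=1, enqueue
    A->E: in-degree(E)=1, level(E)>=1
  process C: level=0
    C->B: in-degree(B)=0, level(B)=1, enqueue
  process D: level=1
  process B: level=1
    B->E: in-degree(E)=0, level(E)=2, enqueue
  process E: level=2
All levels: A:0, B:1, C:0, D:1, E:2
level(D) = 1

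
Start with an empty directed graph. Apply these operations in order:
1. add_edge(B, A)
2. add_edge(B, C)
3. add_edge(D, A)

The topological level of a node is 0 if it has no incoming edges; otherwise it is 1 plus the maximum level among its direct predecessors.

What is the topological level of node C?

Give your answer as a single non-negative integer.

Op 1: add_edge(B, A). Edges now: 1
Op 2: add_edge(B, C). Edges now: 2
Op 3: add_edge(D, A). Edges now: 3
Compute levels (Kahn BFS):
  sources (in-degree 0): B, D
  process B: level=0
    B->A: in-degree(A)=1, level(A)>=1
    B->C: in-degree(C)=0, level(C)=1, enqueue
  process D: level=0
    D->A: in-degree(A)=0, level(A)=1, enqueue
  process C: level=1
  process A: level=1
All levels: A:1, B:0, C:1, D:0
level(C) = 1

Answer: 1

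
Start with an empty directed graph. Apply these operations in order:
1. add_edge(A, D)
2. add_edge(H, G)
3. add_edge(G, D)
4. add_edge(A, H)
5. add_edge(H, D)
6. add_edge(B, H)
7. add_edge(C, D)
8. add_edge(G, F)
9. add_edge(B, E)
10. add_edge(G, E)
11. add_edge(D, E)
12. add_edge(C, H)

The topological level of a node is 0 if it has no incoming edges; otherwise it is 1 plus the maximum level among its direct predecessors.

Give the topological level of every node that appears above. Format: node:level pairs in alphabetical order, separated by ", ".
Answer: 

Answer: A:0, B:0, C:0, D:3, E:4, F:3, G:2, H:1

Derivation:
Op 1: add_edge(A, D). Edges now: 1
Op 2: add_edge(H, G). Edges now: 2
Op 3: add_edge(G, D). Edges now: 3
Op 4: add_edge(A, H). Edges now: 4
Op 5: add_edge(H, D). Edges now: 5
Op 6: add_edge(B, H). Edges now: 6
Op 7: add_edge(C, D). Edges now: 7
Op 8: add_edge(G, F). Edges now: 8
Op 9: add_edge(B, E). Edges now: 9
Op 10: add_edge(G, E). Edges now: 10
Op 11: add_edge(D, E). Edges now: 11
Op 12: add_edge(C, H). Edges now: 12
Compute levels (Kahn BFS):
  sources (in-degree 0): A, B, C
  process A: level=0
    A->D: in-degree(D)=3, level(D)>=1
    A->H: in-degree(H)=2, level(H)>=1
  process B: level=0
    B->E: in-degree(E)=2, level(E)>=1
    B->H: in-degree(H)=1, level(H)>=1
  process C: level=0
    C->D: in-degree(D)=2, level(D)>=1
    C->H: in-degree(H)=0, level(H)=1, enqueue
  process H: level=1
    H->D: in-degree(D)=1, level(D)>=2
    H->G: in-degree(G)=0, level(G)=2, enqueue
  process G: level=2
    G->D: in-degree(D)=0, level(D)=3, enqueue
    G->E: in-degree(E)=1, level(E)>=3
    G->F: in-degree(F)=0, level(F)=3, enqueue
  process D: level=3
    D->E: in-degree(E)=0, level(E)=4, enqueue
  process F: level=3
  process E: level=4
All levels: A:0, B:0, C:0, D:3, E:4, F:3, G:2, H:1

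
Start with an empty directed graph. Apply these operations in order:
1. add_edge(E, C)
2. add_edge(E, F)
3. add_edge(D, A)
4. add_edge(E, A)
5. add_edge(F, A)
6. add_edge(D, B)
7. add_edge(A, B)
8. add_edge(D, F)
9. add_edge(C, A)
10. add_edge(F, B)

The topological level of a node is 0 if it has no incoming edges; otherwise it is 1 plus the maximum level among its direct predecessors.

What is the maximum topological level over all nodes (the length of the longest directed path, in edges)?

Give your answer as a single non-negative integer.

Answer: 3

Derivation:
Op 1: add_edge(E, C). Edges now: 1
Op 2: add_edge(E, F). Edges now: 2
Op 3: add_edge(D, A). Edges now: 3
Op 4: add_edge(E, A). Edges now: 4
Op 5: add_edge(F, A). Edges now: 5
Op 6: add_edge(D, B). Edges now: 6
Op 7: add_edge(A, B). Edges now: 7
Op 8: add_edge(D, F). Edges now: 8
Op 9: add_edge(C, A). Edges now: 9
Op 10: add_edge(F, B). Edges now: 10
Compute levels (Kahn BFS):
  sources (in-degree 0): D, E
  process D: level=0
    D->A: in-degree(A)=3, level(A)>=1
    D->B: in-degree(B)=2, level(B)>=1
    D->F: in-degree(F)=1, level(F)>=1
  process E: level=0
    E->A: in-degree(A)=2, level(A)>=1
    E->C: in-degree(C)=0, level(C)=1, enqueue
    E->F: in-degree(F)=0, level(F)=1, enqueue
  process C: level=1
    C->A: in-degree(A)=1, level(A)>=2
  process F: level=1
    F->A: in-degree(A)=0, level(A)=2, enqueue
    F->B: in-degree(B)=1, level(B)>=2
  process A: level=2
    A->B: in-degree(B)=0, level(B)=3, enqueue
  process B: level=3
All levels: A:2, B:3, C:1, D:0, E:0, F:1
max level = 3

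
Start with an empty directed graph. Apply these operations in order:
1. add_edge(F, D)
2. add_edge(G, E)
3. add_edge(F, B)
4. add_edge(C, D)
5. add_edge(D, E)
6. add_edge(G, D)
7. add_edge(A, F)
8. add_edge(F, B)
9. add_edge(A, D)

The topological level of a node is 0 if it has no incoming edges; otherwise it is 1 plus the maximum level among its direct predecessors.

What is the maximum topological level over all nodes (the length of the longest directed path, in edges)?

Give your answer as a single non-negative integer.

Op 1: add_edge(F, D). Edges now: 1
Op 2: add_edge(G, E). Edges now: 2
Op 3: add_edge(F, B). Edges now: 3
Op 4: add_edge(C, D). Edges now: 4
Op 5: add_edge(D, E). Edges now: 5
Op 6: add_edge(G, D). Edges now: 6
Op 7: add_edge(A, F). Edges now: 7
Op 8: add_edge(F, B) (duplicate, no change). Edges now: 7
Op 9: add_edge(A, D). Edges now: 8
Compute levels (Kahn BFS):
  sources (in-degree 0): A, C, G
  process A: level=0
    A->D: in-degree(D)=3, level(D)>=1
    A->F: in-degree(F)=0, level(F)=1, enqueue
  process C: level=0
    C->D: in-degree(D)=2, level(D)>=1
  process G: level=0
    G->D: in-degree(D)=1, level(D)>=1
    G->E: in-degree(E)=1, level(E)>=1
  process F: level=1
    F->B: in-degree(B)=0, level(B)=2, enqueue
    F->D: in-degree(D)=0, level(D)=2, enqueue
  process B: level=2
  process D: level=2
    D->E: in-degree(E)=0, level(E)=3, enqueue
  process E: level=3
All levels: A:0, B:2, C:0, D:2, E:3, F:1, G:0
max level = 3

Answer: 3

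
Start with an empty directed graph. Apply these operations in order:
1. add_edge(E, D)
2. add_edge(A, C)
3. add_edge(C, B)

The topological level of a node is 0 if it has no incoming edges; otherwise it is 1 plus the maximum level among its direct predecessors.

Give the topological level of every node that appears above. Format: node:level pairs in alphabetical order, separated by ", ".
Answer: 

Op 1: add_edge(E, D). Edges now: 1
Op 2: add_edge(A, C). Edges now: 2
Op 3: add_edge(C, B). Edges now: 3
Compute levels (Kahn BFS):
  sources (in-degree 0): A, E
  process A: level=0
    A->C: in-degree(C)=0, level(C)=1, enqueue
  process E: level=0
    E->D: in-degree(D)=0, level(D)=1, enqueue
  process C: level=1
    C->B: in-degree(B)=0, level(B)=2, enqueue
  process D: level=1
  process B: level=2
All levels: A:0, B:2, C:1, D:1, E:0

Answer: A:0, B:2, C:1, D:1, E:0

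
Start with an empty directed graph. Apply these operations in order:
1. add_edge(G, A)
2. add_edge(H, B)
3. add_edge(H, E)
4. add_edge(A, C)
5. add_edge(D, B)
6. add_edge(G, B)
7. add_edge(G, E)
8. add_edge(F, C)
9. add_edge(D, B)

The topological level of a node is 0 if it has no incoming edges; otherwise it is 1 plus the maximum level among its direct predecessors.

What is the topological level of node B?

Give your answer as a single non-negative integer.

Answer: 1

Derivation:
Op 1: add_edge(G, A). Edges now: 1
Op 2: add_edge(H, B). Edges now: 2
Op 3: add_edge(H, E). Edges now: 3
Op 4: add_edge(A, C). Edges now: 4
Op 5: add_edge(D, B). Edges now: 5
Op 6: add_edge(G, B). Edges now: 6
Op 7: add_edge(G, E). Edges now: 7
Op 8: add_edge(F, C). Edges now: 8
Op 9: add_edge(D, B) (duplicate, no change). Edges now: 8
Compute levels (Kahn BFS):
  sources (in-degree 0): D, F, G, H
  process D: level=0
    D->B: in-degree(B)=2, level(B)>=1
  process F: level=0
    F->C: in-degree(C)=1, level(C)>=1
  process G: level=0
    G->A: in-degree(A)=0, level(A)=1, enqueue
    G->B: in-degree(B)=1, level(B)>=1
    G->E: in-degree(E)=1, level(E)>=1
  process H: level=0
    H->B: in-degree(B)=0, level(B)=1, enqueue
    H->E: in-degree(E)=0, level(E)=1, enqueue
  process A: level=1
    A->C: in-degree(C)=0, level(C)=2, enqueue
  process B: level=1
  process E: level=1
  process C: level=2
All levels: A:1, B:1, C:2, D:0, E:1, F:0, G:0, H:0
level(B) = 1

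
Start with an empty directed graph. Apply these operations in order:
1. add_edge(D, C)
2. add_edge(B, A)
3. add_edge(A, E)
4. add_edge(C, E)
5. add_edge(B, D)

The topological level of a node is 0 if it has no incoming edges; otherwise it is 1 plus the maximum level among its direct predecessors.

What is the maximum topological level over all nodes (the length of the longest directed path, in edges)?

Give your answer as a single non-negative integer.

Answer: 3

Derivation:
Op 1: add_edge(D, C). Edges now: 1
Op 2: add_edge(B, A). Edges now: 2
Op 3: add_edge(A, E). Edges now: 3
Op 4: add_edge(C, E). Edges now: 4
Op 5: add_edge(B, D). Edges now: 5
Compute levels (Kahn BFS):
  sources (in-degree 0): B
  process B: level=0
    B->A: in-degree(A)=0, level(A)=1, enqueue
    B->D: in-degree(D)=0, level(D)=1, enqueue
  process A: level=1
    A->E: in-degree(E)=1, level(E)>=2
  process D: level=1
    D->C: in-degree(C)=0, level(C)=2, enqueue
  process C: level=2
    C->E: in-degree(E)=0, level(E)=3, enqueue
  process E: level=3
All levels: A:1, B:0, C:2, D:1, E:3
max level = 3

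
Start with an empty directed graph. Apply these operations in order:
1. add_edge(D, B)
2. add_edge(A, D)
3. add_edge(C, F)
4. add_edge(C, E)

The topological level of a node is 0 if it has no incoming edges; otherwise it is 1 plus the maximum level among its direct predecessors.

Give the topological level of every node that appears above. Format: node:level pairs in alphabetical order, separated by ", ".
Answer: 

Op 1: add_edge(D, B). Edges now: 1
Op 2: add_edge(A, D). Edges now: 2
Op 3: add_edge(C, F). Edges now: 3
Op 4: add_edge(C, E). Edges now: 4
Compute levels (Kahn BFS):
  sources (in-degree 0): A, C
  process A: level=0
    A->D: in-degree(D)=0, level(D)=1, enqueue
  process C: level=0
    C->E: in-degree(E)=0, level(E)=1, enqueue
    C->F: in-degree(F)=0, level(F)=1, enqueue
  process D: level=1
    D->B: in-degree(B)=0, level(B)=2, enqueue
  process E: level=1
  process F: level=1
  process B: level=2
All levels: A:0, B:2, C:0, D:1, E:1, F:1

Answer: A:0, B:2, C:0, D:1, E:1, F:1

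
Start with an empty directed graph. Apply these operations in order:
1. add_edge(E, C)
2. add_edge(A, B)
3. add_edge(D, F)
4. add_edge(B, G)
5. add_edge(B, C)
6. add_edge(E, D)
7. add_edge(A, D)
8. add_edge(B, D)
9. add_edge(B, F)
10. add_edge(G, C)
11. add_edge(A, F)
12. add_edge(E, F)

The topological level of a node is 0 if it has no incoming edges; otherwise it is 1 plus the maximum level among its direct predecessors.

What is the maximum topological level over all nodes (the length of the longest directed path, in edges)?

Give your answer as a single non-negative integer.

Answer: 3

Derivation:
Op 1: add_edge(E, C). Edges now: 1
Op 2: add_edge(A, B). Edges now: 2
Op 3: add_edge(D, F). Edges now: 3
Op 4: add_edge(B, G). Edges now: 4
Op 5: add_edge(B, C). Edges now: 5
Op 6: add_edge(E, D). Edges now: 6
Op 7: add_edge(A, D). Edges now: 7
Op 8: add_edge(B, D). Edges now: 8
Op 9: add_edge(B, F). Edges now: 9
Op 10: add_edge(G, C). Edges now: 10
Op 11: add_edge(A, F). Edges now: 11
Op 12: add_edge(E, F). Edges now: 12
Compute levels (Kahn BFS):
  sources (in-degree 0): A, E
  process A: level=0
    A->B: in-degree(B)=0, level(B)=1, enqueue
    A->D: in-degree(D)=2, level(D)>=1
    A->F: in-degree(F)=3, level(F)>=1
  process E: level=0
    E->C: in-degree(C)=2, level(C)>=1
    E->D: in-degree(D)=1, level(D)>=1
    E->F: in-degree(F)=2, level(F)>=1
  process B: level=1
    B->C: in-degree(C)=1, level(C)>=2
    B->D: in-degree(D)=0, level(D)=2, enqueue
    B->F: in-degree(F)=1, level(F)>=2
    B->G: in-degree(G)=0, level(G)=2, enqueue
  process D: level=2
    D->F: in-degree(F)=0, level(F)=3, enqueue
  process G: level=2
    G->C: in-degree(C)=0, level(C)=3, enqueue
  process F: level=3
  process C: level=3
All levels: A:0, B:1, C:3, D:2, E:0, F:3, G:2
max level = 3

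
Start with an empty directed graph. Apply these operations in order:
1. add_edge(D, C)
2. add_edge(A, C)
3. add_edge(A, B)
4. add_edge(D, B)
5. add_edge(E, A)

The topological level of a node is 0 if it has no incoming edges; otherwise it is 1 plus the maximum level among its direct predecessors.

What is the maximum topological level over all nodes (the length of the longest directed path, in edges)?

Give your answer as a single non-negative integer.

Answer: 2

Derivation:
Op 1: add_edge(D, C). Edges now: 1
Op 2: add_edge(A, C). Edges now: 2
Op 3: add_edge(A, B). Edges now: 3
Op 4: add_edge(D, B). Edges now: 4
Op 5: add_edge(E, A). Edges now: 5
Compute levels (Kahn BFS):
  sources (in-degree 0): D, E
  process D: level=0
    D->B: in-degree(B)=1, level(B)>=1
    D->C: in-degree(C)=1, level(C)>=1
  process E: level=0
    E->A: in-degree(A)=0, level(A)=1, enqueue
  process A: level=1
    A->B: in-degree(B)=0, level(B)=2, enqueue
    A->C: in-degree(C)=0, level(C)=2, enqueue
  process B: level=2
  process C: level=2
All levels: A:1, B:2, C:2, D:0, E:0
max level = 2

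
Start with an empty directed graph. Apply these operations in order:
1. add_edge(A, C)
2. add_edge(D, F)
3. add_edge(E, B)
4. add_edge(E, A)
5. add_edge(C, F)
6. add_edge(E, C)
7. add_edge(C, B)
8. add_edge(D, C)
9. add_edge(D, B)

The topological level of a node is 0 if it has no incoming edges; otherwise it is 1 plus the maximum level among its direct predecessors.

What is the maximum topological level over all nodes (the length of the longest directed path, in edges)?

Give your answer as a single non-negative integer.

Answer: 3

Derivation:
Op 1: add_edge(A, C). Edges now: 1
Op 2: add_edge(D, F). Edges now: 2
Op 3: add_edge(E, B). Edges now: 3
Op 4: add_edge(E, A). Edges now: 4
Op 5: add_edge(C, F). Edges now: 5
Op 6: add_edge(E, C). Edges now: 6
Op 7: add_edge(C, B). Edges now: 7
Op 8: add_edge(D, C). Edges now: 8
Op 9: add_edge(D, B). Edges now: 9
Compute levels (Kahn BFS):
  sources (in-degree 0): D, E
  process D: level=0
    D->B: in-degree(B)=2, level(B)>=1
    D->C: in-degree(C)=2, level(C)>=1
    D->F: in-degree(F)=1, level(F)>=1
  process E: level=0
    E->A: in-degree(A)=0, level(A)=1, enqueue
    E->B: in-degree(B)=1, level(B)>=1
    E->C: in-degree(C)=1, level(C)>=1
  process A: level=1
    A->C: in-degree(C)=0, level(C)=2, enqueue
  process C: level=2
    C->B: in-degree(B)=0, level(B)=3, enqueue
    C->F: in-degree(F)=0, level(F)=3, enqueue
  process B: level=3
  process F: level=3
All levels: A:1, B:3, C:2, D:0, E:0, F:3
max level = 3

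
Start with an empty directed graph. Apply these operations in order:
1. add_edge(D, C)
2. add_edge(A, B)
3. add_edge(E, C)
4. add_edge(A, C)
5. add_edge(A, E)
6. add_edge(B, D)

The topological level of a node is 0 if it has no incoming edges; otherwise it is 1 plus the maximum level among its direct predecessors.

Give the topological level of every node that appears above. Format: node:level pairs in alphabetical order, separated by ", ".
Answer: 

Answer: A:0, B:1, C:3, D:2, E:1

Derivation:
Op 1: add_edge(D, C). Edges now: 1
Op 2: add_edge(A, B). Edges now: 2
Op 3: add_edge(E, C). Edges now: 3
Op 4: add_edge(A, C). Edges now: 4
Op 5: add_edge(A, E). Edges now: 5
Op 6: add_edge(B, D). Edges now: 6
Compute levels (Kahn BFS):
  sources (in-degree 0): A
  process A: level=0
    A->B: in-degree(B)=0, level(B)=1, enqueue
    A->C: in-degree(C)=2, level(C)>=1
    A->E: in-degree(E)=0, level(E)=1, enqueue
  process B: level=1
    B->D: in-degree(D)=0, level(D)=2, enqueue
  process E: level=1
    E->C: in-degree(C)=1, level(C)>=2
  process D: level=2
    D->C: in-degree(C)=0, level(C)=3, enqueue
  process C: level=3
All levels: A:0, B:1, C:3, D:2, E:1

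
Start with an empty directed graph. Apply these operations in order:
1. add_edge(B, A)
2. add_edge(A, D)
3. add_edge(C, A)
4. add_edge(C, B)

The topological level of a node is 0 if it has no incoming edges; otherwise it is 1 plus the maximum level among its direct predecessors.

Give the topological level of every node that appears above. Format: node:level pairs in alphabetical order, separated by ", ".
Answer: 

Op 1: add_edge(B, A). Edges now: 1
Op 2: add_edge(A, D). Edges now: 2
Op 3: add_edge(C, A). Edges now: 3
Op 4: add_edge(C, B). Edges now: 4
Compute levels (Kahn BFS):
  sources (in-degree 0): C
  process C: level=0
    C->A: in-degree(A)=1, level(A)>=1
    C->B: in-degree(B)=0, level(B)=1, enqueue
  process B: level=1
    B->A: in-degree(A)=0, level(A)=2, enqueue
  process A: level=2
    A->D: in-degree(D)=0, level(D)=3, enqueue
  process D: level=3
All levels: A:2, B:1, C:0, D:3

Answer: A:2, B:1, C:0, D:3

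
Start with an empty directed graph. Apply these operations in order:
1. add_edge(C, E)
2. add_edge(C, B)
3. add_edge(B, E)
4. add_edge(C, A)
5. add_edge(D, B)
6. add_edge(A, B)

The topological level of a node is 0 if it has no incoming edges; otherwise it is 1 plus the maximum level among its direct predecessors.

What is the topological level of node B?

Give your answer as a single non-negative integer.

Op 1: add_edge(C, E). Edges now: 1
Op 2: add_edge(C, B). Edges now: 2
Op 3: add_edge(B, E). Edges now: 3
Op 4: add_edge(C, A). Edges now: 4
Op 5: add_edge(D, B). Edges now: 5
Op 6: add_edge(A, B). Edges now: 6
Compute levels (Kahn BFS):
  sources (in-degree 0): C, D
  process C: level=0
    C->A: in-degree(A)=0, level(A)=1, enqueue
    C->B: in-degree(B)=2, level(B)>=1
    C->E: in-degree(E)=1, level(E)>=1
  process D: level=0
    D->B: in-degree(B)=1, level(B)>=1
  process A: level=1
    A->B: in-degree(B)=0, level(B)=2, enqueue
  process B: level=2
    B->E: in-degree(E)=0, level(E)=3, enqueue
  process E: level=3
All levels: A:1, B:2, C:0, D:0, E:3
level(B) = 2

Answer: 2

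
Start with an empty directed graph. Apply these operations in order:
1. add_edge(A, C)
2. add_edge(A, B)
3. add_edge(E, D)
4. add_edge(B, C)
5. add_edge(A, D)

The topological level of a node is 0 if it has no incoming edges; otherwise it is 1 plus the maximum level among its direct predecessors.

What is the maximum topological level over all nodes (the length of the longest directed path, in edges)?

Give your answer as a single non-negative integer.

Op 1: add_edge(A, C). Edges now: 1
Op 2: add_edge(A, B). Edges now: 2
Op 3: add_edge(E, D). Edges now: 3
Op 4: add_edge(B, C). Edges now: 4
Op 5: add_edge(A, D). Edges now: 5
Compute levels (Kahn BFS):
  sources (in-degree 0): A, E
  process A: level=0
    A->B: in-degree(B)=0, level(B)=1, enqueue
    A->C: in-degree(C)=1, level(C)>=1
    A->D: in-degree(D)=1, level(D)>=1
  process E: level=0
    E->D: in-degree(D)=0, level(D)=1, enqueue
  process B: level=1
    B->C: in-degree(C)=0, level(C)=2, enqueue
  process D: level=1
  process C: level=2
All levels: A:0, B:1, C:2, D:1, E:0
max level = 2

Answer: 2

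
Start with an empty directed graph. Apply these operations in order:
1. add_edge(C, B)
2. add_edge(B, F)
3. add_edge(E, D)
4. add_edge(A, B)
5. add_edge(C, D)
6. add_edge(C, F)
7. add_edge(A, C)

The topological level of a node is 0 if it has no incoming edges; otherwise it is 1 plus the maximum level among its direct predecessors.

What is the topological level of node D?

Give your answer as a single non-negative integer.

Answer: 2

Derivation:
Op 1: add_edge(C, B). Edges now: 1
Op 2: add_edge(B, F). Edges now: 2
Op 3: add_edge(E, D). Edges now: 3
Op 4: add_edge(A, B). Edges now: 4
Op 5: add_edge(C, D). Edges now: 5
Op 6: add_edge(C, F). Edges now: 6
Op 7: add_edge(A, C). Edges now: 7
Compute levels (Kahn BFS):
  sources (in-degree 0): A, E
  process A: level=0
    A->B: in-degree(B)=1, level(B)>=1
    A->C: in-degree(C)=0, level(C)=1, enqueue
  process E: level=0
    E->D: in-degree(D)=1, level(D)>=1
  process C: level=1
    C->B: in-degree(B)=0, level(B)=2, enqueue
    C->D: in-degree(D)=0, level(D)=2, enqueue
    C->F: in-degree(F)=1, level(F)>=2
  process B: level=2
    B->F: in-degree(F)=0, level(F)=3, enqueue
  process D: level=2
  process F: level=3
All levels: A:0, B:2, C:1, D:2, E:0, F:3
level(D) = 2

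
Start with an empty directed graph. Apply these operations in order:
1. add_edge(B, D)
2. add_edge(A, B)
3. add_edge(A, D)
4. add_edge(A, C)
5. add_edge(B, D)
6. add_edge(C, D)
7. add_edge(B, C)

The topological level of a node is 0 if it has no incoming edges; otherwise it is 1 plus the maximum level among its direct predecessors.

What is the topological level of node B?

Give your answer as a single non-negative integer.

Answer: 1

Derivation:
Op 1: add_edge(B, D). Edges now: 1
Op 2: add_edge(A, B). Edges now: 2
Op 3: add_edge(A, D). Edges now: 3
Op 4: add_edge(A, C). Edges now: 4
Op 5: add_edge(B, D) (duplicate, no change). Edges now: 4
Op 6: add_edge(C, D). Edges now: 5
Op 7: add_edge(B, C). Edges now: 6
Compute levels (Kahn BFS):
  sources (in-degree 0): A
  process A: level=0
    A->B: in-degree(B)=0, level(B)=1, enqueue
    A->C: in-degree(C)=1, level(C)>=1
    A->D: in-degree(D)=2, level(D)>=1
  process B: level=1
    B->C: in-degree(C)=0, level(C)=2, enqueue
    B->D: in-degree(D)=1, level(D)>=2
  process C: level=2
    C->D: in-degree(D)=0, level(D)=3, enqueue
  process D: level=3
All levels: A:0, B:1, C:2, D:3
level(B) = 1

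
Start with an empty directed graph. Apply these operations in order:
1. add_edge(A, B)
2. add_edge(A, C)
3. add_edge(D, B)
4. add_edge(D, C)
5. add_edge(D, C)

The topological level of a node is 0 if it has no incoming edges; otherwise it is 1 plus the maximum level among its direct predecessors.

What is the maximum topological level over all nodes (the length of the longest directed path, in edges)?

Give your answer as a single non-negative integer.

Op 1: add_edge(A, B). Edges now: 1
Op 2: add_edge(A, C). Edges now: 2
Op 3: add_edge(D, B). Edges now: 3
Op 4: add_edge(D, C). Edges now: 4
Op 5: add_edge(D, C) (duplicate, no change). Edges now: 4
Compute levels (Kahn BFS):
  sources (in-degree 0): A, D
  process A: level=0
    A->B: in-degree(B)=1, level(B)>=1
    A->C: in-degree(C)=1, level(C)>=1
  process D: level=0
    D->B: in-degree(B)=0, level(B)=1, enqueue
    D->C: in-degree(C)=0, level(C)=1, enqueue
  process B: level=1
  process C: level=1
All levels: A:0, B:1, C:1, D:0
max level = 1

Answer: 1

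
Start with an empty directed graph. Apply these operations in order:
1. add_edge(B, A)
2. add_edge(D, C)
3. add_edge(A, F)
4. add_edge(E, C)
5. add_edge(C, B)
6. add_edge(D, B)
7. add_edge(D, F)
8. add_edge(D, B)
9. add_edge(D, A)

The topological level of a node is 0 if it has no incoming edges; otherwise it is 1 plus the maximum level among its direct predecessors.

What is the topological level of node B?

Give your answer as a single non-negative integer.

Answer: 2

Derivation:
Op 1: add_edge(B, A). Edges now: 1
Op 2: add_edge(D, C). Edges now: 2
Op 3: add_edge(A, F). Edges now: 3
Op 4: add_edge(E, C). Edges now: 4
Op 5: add_edge(C, B). Edges now: 5
Op 6: add_edge(D, B). Edges now: 6
Op 7: add_edge(D, F). Edges now: 7
Op 8: add_edge(D, B) (duplicate, no change). Edges now: 7
Op 9: add_edge(D, A). Edges now: 8
Compute levels (Kahn BFS):
  sources (in-degree 0): D, E
  process D: level=0
    D->A: in-degree(A)=1, level(A)>=1
    D->B: in-degree(B)=1, level(B)>=1
    D->C: in-degree(C)=1, level(C)>=1
    D->F: in-degree(F)=1, level(F)>=1
  process E: level=0
    E->C: in-degree(C)=0, level(C)=1, enqueue
  process C: level=1
    C->B: in-degree(B)=0, level(B)=2, enqueue
  process B: level=2
    B->A: in-degree(A)=0, level(A)=3, enqueue
  process A: level=3
    A->F: in-degree(F)=0, level(F)=4, enqueue
  process F: level=4
All levels: A:3, B:2, C:1, D:0, E:0, F:4
level(B) = 2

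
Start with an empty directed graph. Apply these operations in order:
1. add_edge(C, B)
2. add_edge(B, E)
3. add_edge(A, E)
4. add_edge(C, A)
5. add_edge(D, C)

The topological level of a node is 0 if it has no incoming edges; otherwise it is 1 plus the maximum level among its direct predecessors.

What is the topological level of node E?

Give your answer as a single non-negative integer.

Answer: 3

Derivation:
Op 1: add_edge(C, B). Edges now: 1
Op 2: add_edge(B, E). Edges now: 2
Op 3: add_edge(A, E). Edges now: 3
Op 4: add_edge(C, A). Edges now: 4
Op 5: add_edge(D, C). Edges now: 5
Compute levels (Kahn BFS):
  sources (in-degree 0): D
  process D: level=0
    D->C: in-degree(C)=0, level(C)=1, enqueue
  process C: level=1
    C->A: in-degree(A)=0, level(A)=2, enqueue
    C->B: in-degree(B)=0, level(B)=2, enqueue
  process A: level=2
    A->E: in-degree(E)=1, level(E)>=3
  process B: level=2
    B->E: in-degree(E)=0, level(E)=3, enqueue
  process E: level=3
All levels: A:2, B:2, C:1, D:0, E:3
level(E) = 3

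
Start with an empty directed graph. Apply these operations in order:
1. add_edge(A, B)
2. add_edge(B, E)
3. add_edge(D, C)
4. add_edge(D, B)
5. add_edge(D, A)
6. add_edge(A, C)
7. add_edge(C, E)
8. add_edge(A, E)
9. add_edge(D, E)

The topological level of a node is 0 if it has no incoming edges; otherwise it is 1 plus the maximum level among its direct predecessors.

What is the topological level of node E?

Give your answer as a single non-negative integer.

Answer: 3

Derivation:
Op 1: add_edge(A, B). Edges now: 1
Op 2: add_edge(B, E). Edges now: 2
Op 3: add_edge(D, C). Edges now: 3
Op 4: add_edge(D, B). Edges now: 4
Op 5: add_edge(D, A). Edges now: 5
Op 6: add_edge(A, C). Edges now: 6
Op 7: add_edge(C, E). Edges now: 7
Op 8: add_edge(A, E). Edges now: 8
Op 9: add_edge(D, E). Edges now: 9
Compute levels (Kahn BFS):
  sources (in-degree 0): D
  process D: level=0
    D->A: in-degree(A)=0, level(A)=1, enqueue
    D->B: in-degree(B)=1, level(B)>=1
    D->C: in-degree(C)=1, level(C)>=1
    D->E: in-degree(E)=3, level(E)>=1
  process A: level=1
    A->B: in-degree(B)=0, level(B)=2, enqueue
    A->C: in-degree(C)=0, level(C)=2, enqueue
    A->E: in-degree(E)=2, level(E)>=2
  process B: level=2
    B->E: in-degree(E)=1, level(E)>=3
  process C: level=2
    C->E: in-degree(E)=0, level(E)=3, enqueue
  process E: level=3
All levels: A:1, B:2, C:2, D:0, E:3
level(E) = 3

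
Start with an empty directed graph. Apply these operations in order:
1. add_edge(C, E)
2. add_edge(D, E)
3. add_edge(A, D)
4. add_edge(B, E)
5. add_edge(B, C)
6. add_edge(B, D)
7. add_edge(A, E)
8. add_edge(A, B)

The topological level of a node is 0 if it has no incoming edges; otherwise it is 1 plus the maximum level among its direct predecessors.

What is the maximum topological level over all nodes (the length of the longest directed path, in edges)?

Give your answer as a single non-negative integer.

Answer: 3

Derivation:
Op 1: add_edge(C, E). Edges now: 1
Op 2: add_edge(D, E). Edges now: 2
Op 3: add_edge(A, D). Edges now: 3
Op 4: add_edge(B, E). Edges now: 4
Op 5: add_edge(B, C). Edges now: 5
Op 6: add_edge(B, D). Edges now: 6
Op 7: add_edge(A, E). Edges now: 7
Op 8: add_edge(A, B). Edges now: 8
Compute levels (Kahn BFS):
  sources (in-degree 0): A
  process A: level=0
    A->B: in-degree(B)=0, level(B)=1, enqueue
    A->D: in-degree(D)=1, level(D)>=1
    A->E: in-degree(E)=3, level(E)>=1
  process B: level=1
    B->C: in-degree(C)=0, level(C)=2, enqueue
    B->D: in-degree(D)=0, level(D)=2, enqueue
    B->E: in-degree(E)=2, level(E)>=2
  process C: level=2
    C->E: in-degree(E)=1, level(E)>=3
  process D: level=2
    D->E: in-degree(E)=0, level(E)=3, enqueue
  process E: level=3
All levels: A:0, B:1, C:2, D:2, E:3
max level = 3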